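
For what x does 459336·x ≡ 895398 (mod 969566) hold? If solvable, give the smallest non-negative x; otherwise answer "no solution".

First find gcd(459336, 969566):
969566 = 2·459336 + 50894
459336 = 9·50894 + 1290
50894 = 39·1290 + 584
1290 = 2·584 + 122
584 = 4·122 + 96
122 = 1·96 + 26
96 = 3·26 + 18
26 = 1·18 + 8
18 = 2·8 + 2
8 = 4·2 + 0
gcd = 2 and 2 | 895398, so solutions exist. Divide through by 2: 229668x ≡ 447699 (mod 484783).
Now find 229668⁻¹ mod 484783:
484783 = 2·229668 + 25447
229668 = 9·25447 + 645
25447 = 39·645 + 292
645 = 2·292 + 61
292 = 4·61 + 48
61 = 1·48 + 13
48 = 3·13 + 9
13 = 1·9 + 4
9 = 2·4 + 1
4 = 4·1 + 0
Back-substitute:
1 = 9 − 2·4
1 = −2·13 + 3·9
1 = 3·48 − 11·13
1 = −11·61 + 14·48
1 = 14·292 − 67·61
1 = −67·645 + 148·292
1 = 148·25447 − 5839·645
1 = −5839·229668 + 52699·25447
1 = 52699·484783 − 111237·229668
So 229668·(-111237) ≡ 1 (mod 484783), i.e. 229668⁻¹ ≡ 373546.
Then x ≡ 373546·447699 ≡ 94361 (mod 484783); the smallest non-negative solution is x = 94361.

94361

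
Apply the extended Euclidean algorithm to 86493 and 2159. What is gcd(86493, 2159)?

Repeated division:
86493 = 40·2159 + 133
2159 = 16·133 + 31
133 = 4·31 + 9
31 = 3·9 + 4
9 = 2·4 + 1
4 = 4·1 + 0
gcd(86493, 2159) = 1.
Express as a combination:
1 = 9 − 2·4
1 = −2·31 + 7·9
1 = 7·133 − 30·31
1 = −30·2159 + 487·133
1 = 487·86493 − 19510·2159
So 1 = (487)·86493 + (-19510)·2159.

1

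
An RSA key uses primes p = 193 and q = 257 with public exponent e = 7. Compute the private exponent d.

φ(n) = (p−1)(q−1) = 192·256 = 49152.
Need d with 7·d ≡ 1 (mod 49152). Apply the extended Euclidean algorithm:
49152 = 7021×7 + 5
7 = 1×5 + 2
5 = 2×2 + 1
2 = 2×1 + 0
Back-substitute:
1 = 5 − 2·2
1 = −2·7 + 3·5
1 = 3·49152 − 21065·7
So 7·(-21065) ≡ 1 (mod 49152), hence d ≡ -21065 ≡ 28087 (mod 49152).

28087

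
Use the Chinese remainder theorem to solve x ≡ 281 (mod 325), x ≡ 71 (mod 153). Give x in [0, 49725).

Write x = 281 + 325·k. Then 325·k ≡ 71 − 281 ≡ 96 (mod 153).
Need 325⁻¹ mod 153. Extended Euclid on (153, 19):
153 = 8×19 + 1
19 = 19×1 + 0
Back-substitute:
1 = 153 − 8·19
325⁻¹ ≡ 145 (mod 153), so k ≡ 145·96 ≡ 150 (mod 153).
x = 281 + 325·150 = 49031.

49031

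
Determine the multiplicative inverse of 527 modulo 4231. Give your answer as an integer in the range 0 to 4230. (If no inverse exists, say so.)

2256

gcd(4231, 527) by repeated division:
4231 = 8*527 + 15
527 = 35*15 + 2
15 = 7*2 + 1
2 = 2*1 + 0
gcd = 1, so the inverse exists. Back-substitute:
1 = 15 − 7·2
1 = −7·527 + 246·15
1 = 246·4231 − 1975·527
So 527·(-1975) ≡ 1 (mod 4231), and -1975 ≡ 2256 (mod 4231).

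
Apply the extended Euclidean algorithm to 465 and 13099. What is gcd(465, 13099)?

1

Repeated division:
13099 = 28×465 + 79
465 = 5×79 + 70
79 = 1×70 + 9
70 = 7×9 + 7
9 = 1×7 + 2
7 = 3×2 + 1
2 = 2×1 + 0
gcd(465, 13099) = 1.
Working backward:
1 = 7 − 3·2
1 = −3·9 + 4·7
1 = 4·70 − 31·9
1 = −31·79 + 35·70
1 = 35·465 − 206·79
1 = −206·13099 + 5803·465
So 1 = (-206)·13099 + (5803)·465.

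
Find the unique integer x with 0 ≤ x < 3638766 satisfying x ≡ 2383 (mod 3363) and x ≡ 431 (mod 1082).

910393

Write x = 2383 + 3363·k. Then 3363·k ≡ 431 − 2383 ≡ 212 (mod 1082).
Need 3363⁻¹ mod 1082. Extended Euclid on (1082, 117):
1082 = 9·117 + 29
117 = 4·29 + 1
29 = 29·1 + 0
Back-substitute:
1 = 117 − 4·29
1 = −4·1082 + 37·117
3363⁻¹ ≡ 37 (mod 1082), so k ≡ 37·212 ≡ 270 (mod 1082).
x = 2383 + 3363·270 = 910393.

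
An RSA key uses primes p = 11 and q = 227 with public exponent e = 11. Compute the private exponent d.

411

φ(n) = (p−1)(q−1) = 10·226 = 2260.
Need d with 11·d ≡ 1 (mod 2260). Apply the extended Euclidean algorithm:
2260 = 205*11 + 5
11 = 2*5 + 1
5 = 5*1 + 0
Back-substitute:
1 = 11 − 2·5
1 = −2·2260 + 411·11
So 11·411 ≡ 1 (mod 2260), hence d = 411.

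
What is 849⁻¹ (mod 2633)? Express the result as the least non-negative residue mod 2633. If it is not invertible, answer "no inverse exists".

1194

gcd(2633, 849) by repeated division:
2633 = 3*849 + 86
849 = 9*86 + 75
86 = 1*75 + 11
75 = 6*11 + 9
11 = 1*9 + 2
9 = 4*2 + 1
2 = 2*1 + 0
The gcd is 1. Working backward:
1 = 9 − 4·2
1 = −4·11 + 5·9
1 = 5·75 − 34·11
1 = −34·86 + 39·75
1 = 39·849 − 385·86
1 = −385·2633 + 1194·849
So 849·1194 ≡ 1 (mod 2633).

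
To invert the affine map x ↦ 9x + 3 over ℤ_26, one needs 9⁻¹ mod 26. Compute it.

Extended Euclidean algorithm:
26 = 2*9 + 8
9 = 1*8 + 1
8 = 8*1 + 0
gcd = 1, so the inverse exists. Back-substitute:
1 = 9 − 8
1 = −26 + 3·9
So 9·3 ≡ 1 (mod 26).

3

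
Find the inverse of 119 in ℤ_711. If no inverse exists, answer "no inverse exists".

Apply the Euclidean algorithm to 711 and 119:
711 = 5*119 + 116
119 = 1*116 + 3
116 = 38*3 + 2
3 = 1*2 + 1
2 = 2*1 + 0
gcd = 1, so the inverse exists. Back-substitute:
1 = 3 − 2
1 = −116 + 39·3
1 = 39·119 − 40·116
1 = −40·711 + 239·119
So 119·239 ≡ 1 (mod 711).

239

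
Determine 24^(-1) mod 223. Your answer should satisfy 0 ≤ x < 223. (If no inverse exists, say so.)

Run Euclid on (223, 24):
223 = 9*24 + 7
24 = 3*7 + 3
7 = 2*3 + 1
3 = 3*1 + 0
gcd = 1, so the inverse exists. Back-substitute:
1 = 7 − 2·3
1 = −2·24 + 7·7
1 = 7·223 − 65·24
So 24·(-65) ≡ 1 (mod 223), and -65 ≡ 158 (mod 223).

158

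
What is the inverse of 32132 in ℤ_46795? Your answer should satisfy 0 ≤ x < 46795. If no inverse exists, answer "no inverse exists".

4953

Extended Euclidean algorithm:
46795 = 1*32132 + 14663
32132 = 2*14663 + 2806
14663 = 5*2806 + 633
2806 = 4*633 + 274
633 = 2*274 + 85
274 = 3*85 + 19
85 = 4*19 + 9
19 = 2*9 + 1
9 = 9*1 + 0
Since gcd(32132, 46795) = 1, back-substitute to write 1 as a combination:
1 = 19 − 2·9
1 = −2·85 + 9·19
1 = 9·274 − 29·85
1 = −29·633 + 67·274
1 = 67·2806 − 297·633
1 = −297·14663 + 1552·2806
1 = 1552·32132 − 3401·14663
1 = −3401·46795 + 4953·32132
So 32132·4953 ≡ 1 (mod 46795).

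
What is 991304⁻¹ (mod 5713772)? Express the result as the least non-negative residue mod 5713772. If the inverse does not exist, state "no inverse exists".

Compute gcd(991304, 5713772):
5713772 = 5·991304 + 757252
991304 = 1·757252 + 234052
757252 = 3·234052 + 55096
234052 = 4·55096 + 13668
55096 = 4·13668 + 424
13668 = 32·424 + 100
424 = 4·100 + 24
100 = 4·24 + 4
24 = 6·4 + 0
The gcd is 4, not 1, hence no inverse exists.

no inverse exists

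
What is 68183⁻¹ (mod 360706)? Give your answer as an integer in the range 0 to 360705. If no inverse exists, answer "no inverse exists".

Apply the Euclidean algorithm to 360706 and 68183:
360706 = 5*68183 + 19791
68183 = 3*19791 + 8810
19791 = 2*8810 + 2171
8810 = 4*2171 + 126
2171 = 17*126 + 29
126 = 4*29 + 10
29 = 2*10 + 9
10 = 1*9 + 1
9 = 9*1 + 0
The gcd is 1. Working backward:
1 = 10 − 9
1 = −29 + 3·10
1 = 3·126 − 13·29
1 = −13·2171 + 224·126
1 = 224·8810 − 909·2171
1 = −909·19791 + 2042·8810
1 = 2042·68183 − 7035·19791
1 = −7035·360706 + 37217·68183
So 68183·37217 ≡ 1 (mod 360706).

37217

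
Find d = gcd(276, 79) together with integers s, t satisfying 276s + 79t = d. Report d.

1

Repeated division:
276 = 3×79 + 39
79 = 2×39 + 1
39 = 39×1 + 0
gcd(276, 79) = 1.
Express as a combination:
1 = 79 − 2·39
1 = −2·276 + 7·79
So 1 = (-2)·276 + (7)·79.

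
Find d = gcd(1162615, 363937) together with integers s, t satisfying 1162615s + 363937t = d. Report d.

1

Euclidean algorithm:
1162615 = 3*363937 + 70804
363937 = 5*70804 + 9917
70804 = 7*9917 + 1385
9917 = 7*1385 + 222
1385 = 6*222 + 53
222 = 4*53 + 10
53 = 5*10 + 3
10 = 3*3 + 1
3 = 3*1 + 0
gcd(1162615, 363937) = 1.
Back-substituting:
1 = 10 − 3·3
1 = −3·53 + 16·10
1 = 16·222 − 67·53
1 = −67·1385 + 418·222
1 = 418·9917 − 2993·1385
1 = −2993·70804 + 21369·9917
1 = 21369·363937 − 109838·70804
1 = −109838·1162615 + 350883·363937
So 1 = (-109838)·1162615 + (350883)·363937.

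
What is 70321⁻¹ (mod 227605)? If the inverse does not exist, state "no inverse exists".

51246

Extended Euclidean algorithm:
227605 = 3·70321 + 16642
70321 = 4·16642 + 3753
16642 = 4·3753 + 1630
3753 = 2·1630 + 493
1630 = 3·493 + 151
493 = 3·151 + 40
151 = 3·40 + 31
40 = 1·31 + 9
31 = 3·9 + 4
9 = 2·4 + 1
4 = 4·1 + 0
gcd = 1, so the inverse exists. Back-substitute:
1 = 9 − 2·4
1 = −2·31 + 7·9
1 = 7·40 − 9·31
1 = −9·151 + 34·40
1 = 34·493 − 111·151
1 = −111·1630 + 367·493
1 = 367·3753 − 845·1630
1 = −845·16642 + 3747·3753
1 = 3747·70321 − 15833·16642
1 = −15833·227605 + 51246·70321
So 70321·51246 ≡ 1 (mod 227605).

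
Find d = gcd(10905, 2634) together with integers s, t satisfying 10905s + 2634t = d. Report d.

Apply Euclid's algorithm to 10905 and 2634:
10905 = 4×2634 + 369
2634 = 7×369 + 51
369 = 7×51 + 12
51 = 4×12 + 3
12 = 4×3 + 0
gcd(10905, 2634) = 3.
Express as a combination:
3 = 51 − 4·12
3 = −4·369 + 29·51
3 = 29·2634 − 207·369
3 = −207·10905 + 857·2634
So 3 = (-207)·10905 + (857)·2634.

3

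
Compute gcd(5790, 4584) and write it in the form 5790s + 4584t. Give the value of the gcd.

6

Apply Euclid's algorithm to 5790 and 4584:
5790 = 1*4584 + 1206
4584 = 3*1206 + 966
1206 = 1*966 + 240
966 = 4*240 + 6
240 = 40*6 + 0
gcd(5790, 4584) = 6.
Back-substituting:
6 = 966 − 4·240
6 = −4·1206 + 5·966
6 = 5·4584 − 19·1206
6 = −19·5790 + 24·4584
So 6 = (-19)·5790 + (24)·4584.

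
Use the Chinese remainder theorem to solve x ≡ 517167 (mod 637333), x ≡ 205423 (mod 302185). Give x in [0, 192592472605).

Write x = 517167 + 637333·k. Then 637333·k ≡ 205423 − 517167 ≡ 292626 (mod 302185).
Need 637333⁻¹ mod 302185. Extended Euclid on (302185, 32963):
302185 = 9*32963 + 5518
32963 = 5*5518 + 5373
5518 = 1*5373 + 145
5373 = 37*145 + 8
145 = 18*8 + 1
8 = 8*1 + 0
Back-substitute:
1 = 145 − 18·8
1 = −18·5373 + 667·145
1 = 667·5518 − 685·5373
1 = −685·32963 + 4092·5518
1 = 4092·302185 − 37513·32963
637333⁻¹ ≡ 264672 (mod 302185), so k ≡ 264672·292626 ≡ 195357 (mod 302185).
x = 517167 + 637333·195357 = 124507980048.

124507980048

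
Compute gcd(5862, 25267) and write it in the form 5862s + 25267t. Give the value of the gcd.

Apply Euclid's algorithm to 25267 and 5862:
25267 = 4·5862 + 1819
5862 = 3·1819 + 405
1819 = 4·405 + 199
405 = 2·199 + 7
199 = 28·7 + 3
7 = 2·3 + 1
3 = 3·1 + 0
gcd(5862, 25267) = 1.
Working backward:
1 = 7 − 2·3
1 = −2·199 + 57·7
1 = 57·405 − 116·199
1 = −116·1819 + 521·405
1 = 521·5862 − 1679·1819
1 = −1679·25267 + 7237·5862
So 1 = (-1679)·25267 + (7237)·5862.

1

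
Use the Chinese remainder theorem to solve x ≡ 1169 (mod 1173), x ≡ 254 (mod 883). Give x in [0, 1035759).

Write x = 1169 + 1173·k. Then 1173·k ≡ 254 − 1169 ≡ 851 (mod 883).
Need 1173⁻¹ mod 883. Extended Euclid on (883, 290):
883 = 3*290 + 13
290 = 22*13 + 4
13 = 3*4 + 1
4 = 4*1 + 0
Back-substitute:
1 = 13 − 3·4
1 = −3·290 + 67·13
1 = 67·883 − 204·290
1173⁻¹ ≡ 679 (mod 883), so k ≡ 679·851 ≡ 347 (mod 883).
x = 1169 + 1173·347 = 408200.

408200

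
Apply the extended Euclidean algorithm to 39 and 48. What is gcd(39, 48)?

Apply Euclid's algorithm to 48 and 39:
48 = 1·39 + 9
39 = 4·9 + 3
9 = 3·3 + 0
gcd(39, 48) = 3.
Express as a combination:
3 = 39 − 4·9
3 = −4·48 + 5·39
So 3 = (-4)·48 + (5)·39.

3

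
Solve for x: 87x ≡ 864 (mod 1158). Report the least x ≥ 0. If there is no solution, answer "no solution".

356

First find gcd(87, 1158):
1158 = 13×87 + 27
87 = 3×27 + 6
27 = 4×6 + 3
6 = 2×3 + 0
gcd = 3 and 3 | 864, so solutions exist. Divide through by 3: 29x ≡ 288 (mod 386).
Now find 29⁻¹ mod 386:
386 = 13*29 + 9
29 = 3*9 + 2
9 = 4*2 + 1
2 = 2*1 + 0
Back-substitute:
1 = 9 − 4·2
1 = −4·29 + 13·9
1 = 13·386 − 173·29
So 29·(-173) ≡ 1 (mod 386), i.e. 29⁻¹ ≡ 213.
Then x ≡ 213·288 ≡ 356 (mod 386); the smallest non-negative solution is x = 356.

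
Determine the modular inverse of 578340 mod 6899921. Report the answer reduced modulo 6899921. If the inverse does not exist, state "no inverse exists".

no inverse exists

Euclidean algorithm on 6899921, 578340:
6899921 = 11*578340 + 538181
578340 = 1*538181 + 40159
538181 = 13*40159 + 16114
40159 = 2*16114 + 7931
16114 = 2*7931 + 252
7931 = 31*252 + 119
252 = 2*119 + 14
119 = 8*14 + 7
14 = 2*7 + 0
Since gcd = 7 > 1, 578340 is not a unit mod 6899921.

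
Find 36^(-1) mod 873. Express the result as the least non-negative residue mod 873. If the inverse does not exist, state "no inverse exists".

no inverse exists

Compute gcd(36, 873):
873 = 24×36 + 9
36 = 4×9 + 0
gcd(36, 873) = 9 ≠ 1, so 36 has no multiplicative inverse modulo 873.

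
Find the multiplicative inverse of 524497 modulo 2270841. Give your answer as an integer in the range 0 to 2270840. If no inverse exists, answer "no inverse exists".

Extended Euclidean algorithm:
2270841 = 4*524497 + 172853
524497 = 3*172853 + 5938
172853 = 29*5938 + 651
5938 = 9*651 + 79
651 = 8*79 + 19
79 = 4*19 + 3
19 = 6*3 + 1
3 = 3*1 + 0
gcd = 1, so the inverse exists. Back-substitute:
1 = 19 − 6·3
1 = −6·79 + 25·19
1 = 25·651 − 206·79
1 = −206·5938 + 1879·651
1 = 1879·172853 − 54697·5938
1 = −54697·524497 + 165970·172853
1 = 165970·2270841 − 718577·524497
Thus 524497·(-718577) ≡ 1 (mod 2270841); reducing, -718577 mod 2270841 = 1552264.

1552264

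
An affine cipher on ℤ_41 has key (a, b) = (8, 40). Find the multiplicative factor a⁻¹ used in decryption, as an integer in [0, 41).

Run Euclid on (41, 8):
41 = 5*8 + 1
8 = 8*1 + 0
gcd = 1, so the inverse exists. Back-substitute:
1 = 41 − 5·8
So 8·(-5) ≡ 1 (mod 41), and -5 ≡ 36 (mod 41).

36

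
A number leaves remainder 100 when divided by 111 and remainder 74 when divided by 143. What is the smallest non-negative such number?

Write x = 100 + 111·k. Then 111·k ≡ 74 − 100 ≡ 117 (mod 143).
Need 111⁻¹ mod 143. Extended Euclid on (143, 111):
143 = 1*111 + 32
111 = 3*32 + 15
32 = 2*15 + 2
15 = 7*2 + 1
2 = 2*1 + 0
Back-substitute:
1 = 15 − 7·2
1 = −7·32 + 15·15
1 = 15·111 − 52·32
1 = −52·143 + 67·111
111⁻¹ ≡ 67 (mod 143), so k ≡ 67·117 ≡ 117 (mod 143).
x = 100 + 111·117 = 13087.

13087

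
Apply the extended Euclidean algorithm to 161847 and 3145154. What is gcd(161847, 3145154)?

1

Euclidean algorithm:
3145154 = 19*161847 + 70061
161847 = 2*70061 + 21725
70061 = 3*21725 + 4886
21725 = 4*4886 + 2181
4886 = 2*2181 + 524
2181 = 4*524 + 85
524 = 6*85 + 14
85 = 6*14 + 1
14 = 14*1 + 0
gcd(161847, 3145154) = 1.
Working backward:
1 = 85 − 6·14
1 = −6·524 + 37·85
1 = 37·2181 − 154·524
1 = −154·4886 + 345·2181
1 = 345·21725 − 1534·4886
1 = −1534·70061 + 4947·21725
1 = 4947·161847 − 11428·70061
1 = −11428·3145154 + 222079·161847
So 1 = (-11428)·3145154 + (222079)·161847.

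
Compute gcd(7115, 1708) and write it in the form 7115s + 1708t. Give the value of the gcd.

1

Repeated division:
7115 = 4×1708 + 283
1708 = 6×283 + 10
283 = 28×10 + 3
10 = 3×3 + 1
3 = 3×1 + 0
gcd(7115, 1708) = 1.
Back-substituting:
1 = 10 − 3·3
1 = −3·283 + 85·10
1 = 85·1708 − 513·283
1 = −513·7115 + 2137·1708
So 1 = (-513)·7115 + (2137)·1708.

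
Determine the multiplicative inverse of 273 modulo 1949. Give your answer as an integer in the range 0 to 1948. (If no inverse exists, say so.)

Run Euclid on (1949, 273):
1949 = 7*273 + 38
273 = 7*38 + 7
38 = 5*7 + 3
7 = 2*3 + 1
3 = 3*1 + 0
gcd = 1, so the inverse exists. Back-substitute:
1 = 7 − 2·3
1 = −2·38 + 11·7
1 = 11·273 − 79·38
1 = −79·1949 + 564·273
So 273·564 ≡ 1 (mod 1949).

564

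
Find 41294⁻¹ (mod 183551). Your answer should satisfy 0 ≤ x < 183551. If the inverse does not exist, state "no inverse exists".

5534

Extended Euclidean algorithm:
183551 = 4·41294 + 18375
41294 = 2·18375 + 4544
18375 = 4·4544 + 199
4544 = 22·199 + 166
199 = 1·166 + 33
166 = 5·33 + 1
33 = 33·1 + 0
The gcd is 1. Working backward:
1 = 166 − 5·33
1 = −5·199 + 6·166
1 = 6·4544 − 137·199
1 = −137·18375 + 554·4544
1 = 554·41294 − 1245·18375
1 = −1245·183551 + 5534·41294
So 41294·5534 ≡ 1 (mod 183551).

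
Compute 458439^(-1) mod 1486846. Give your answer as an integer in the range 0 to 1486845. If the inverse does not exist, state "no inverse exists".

241433

Extended Euclidean algorithm:
1486846 = 3×458439 + 111529
458439 = 4×111529 + 12323
111529 = 9×12323 + 622
12323 = 19×622 + 505
622 = 1×505 + 117
505 = 4×117 + 37
117 = 3×37 + 6
37 = 6×6 + 1
6 = 6×1 + 0
Since gcd(458439, 1486846) = 1, back-substitute to write 1 as a combination:
1 = 37 − 6·6
1 = −6·117 + 19·37
1 = 19·505 − 82·117
1 = −82·622 + 101·505
1 = 101·12323 − 2001·622
1 = −2001·111529 + 18110·12323
1 = 18110·458439 − 74441·111529
1 = −74441·1486846 + 241433·458439
So 458439·241433 ≡ 1 (mod 1486846).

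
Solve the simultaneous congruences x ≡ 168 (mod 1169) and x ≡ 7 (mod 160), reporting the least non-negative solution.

Write x = 168 + 1169·k. Then 1169·k ≡ 7 − 168 ≡ 159 (mod 160).
Need 1169⁻¹ mod 160. Extended Euclid on (160, 49):
160 = 3×49 + 13
49 = 3×13 + 10
13 = 1×10 + 3
10 = 3×3 + 1
3 = 3×1 + 0
Back-substitute:
1 = 10 − 3·3
1 = −3·13 + 4·10
1 = 4·49 − 15·13
1 = −15·160 + 49·49
1169⁻¹ ≡ 49 (mod 160), so k ≡ 49·159 ≡ 111 (mod 160).
x = 168 + 1169·111 = 129927.

129927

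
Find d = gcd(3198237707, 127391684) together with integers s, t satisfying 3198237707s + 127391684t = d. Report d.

Repeated division:
3198237707 = 25×127391684 + 13445607
127391684 = 9×13445607 + 6381221
13445607 = 2×6381221 + 683165
6381221 = 9×683165 + 232736
683165 = 2×232736 + 217693
232736 = 1×217693 + 15043
217693 = 14×15043 + 7091
15043 = 2×7091 + 861
7091 = 8×861 + 203
861 = 4×203 + 49
203 = 4×49 + 7
49 = 7×7 + 0
gcd(3198237707, 127391684) = 7.
Express as a combination:
7 = 203 − 4·49
7 = −4·861 + 17·203
7 = 17·7091 − 140·861
7 = −140·15043 + 297·7091
7 = 297·217693 − 4298·15043
7 = −4298·232736 + 4595·217693
7 = 4595·683165 − 13488·232736
7 = −13488·6381221 + 125987·683165
7 = 125987·13445607 − 265462·6381221
7 = −265462·127391684 + 2515145·13445607
7 = 2515145·3198237707 − 63144087·127391684
So 7 = (2515145)·3198237707 + (-63144087)·127391684.

7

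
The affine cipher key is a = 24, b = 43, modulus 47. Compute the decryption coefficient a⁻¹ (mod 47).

gcd(47, 24) by repeated division:
47 = 1*24 + 23
24 = 1*23 + 1
23 = 23*1 + 0
gcd = 1, so the inverse exists. Back-substitute:
1 = 24 − 23
1 = −47 + 2·24
So 24·2 ≡ 1 (mod 47).

2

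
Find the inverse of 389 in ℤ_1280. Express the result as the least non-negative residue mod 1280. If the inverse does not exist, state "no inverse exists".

589

gcd(1280, 389) by repeated division:
1280 = 3·389 + 113
389 = 3·113 + 50
113 = 2·50 + 13
50 = 3·13 + 11
13 = 1·11 + 2
11 = 5·2 + 1
2 = 2·1 + 0
gcd = 1, so the inverse exists. Back-substitute:
1 = 11 − 5·2
1 = −5·13 + 6·11
1 = 6·50 − 23·13
1 = −23·113 + 52·50
1 = 52·389 − 179·113
1 = −179·1280 + 589·389
So 389·589 ≡ 1 (mod 1280).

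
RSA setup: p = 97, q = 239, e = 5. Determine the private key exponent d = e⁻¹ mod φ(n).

φ(n) = (p−1)(q−1) = 96·238 = 22848.
Need d with 5·d ≡ 1 (mod 22848). Apply the extended Euclidean algorithm:
22848 = 4569×5 + 3
5 = 1×3 + 2
3 = 1×2 + 1
2 = 2×1 + 0
Back-substitute:
1 = 3 − 2
1 = −5 + 2·3
1 = 2·22848 − 9139·5
So 5·(-9139) ≡ 1 (mod 22848), hence d ≡ -9139 ≡ 13709 (mod 22848).

13709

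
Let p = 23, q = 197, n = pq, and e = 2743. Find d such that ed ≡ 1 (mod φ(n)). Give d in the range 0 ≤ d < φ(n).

φ(n) = (p−1)(q−1) = 22·196 = 4312.
Need d with 2743·d ≡ 1 (mod 4312). Apply the extended Euclidean algorithm:
4312 = 1*2743 + 1569
2743 = 1*1569 + 1174
1569 = 1*1174 + 395
1174 = 2*395 + 384
395 = 1*384 + 11
384 = 34*11 + 10
11 = 1*10 + 1
10 = 10*1 + 0
Back-substitute:
1 = 11 − 10
1 = −384 + 35·11
1 = 35·395 − 36·384
1 = −36·1174 + 107·395
1 = 107·1569 − 143·1174
1 = −143·2743 + 250·1569
1 = 250·4312 − 393·2743
So 2743·(-393) ≡ 1 (mod 4312), hence d ≡ -393 ≡ 3919 (mod 4312).

3919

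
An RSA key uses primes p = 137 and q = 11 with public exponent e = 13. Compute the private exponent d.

φ(n) = (p−1)(q−1) = 136·10 = 1360.
Need d with 13·d ≡ 1 (mod 1360). Apply the extended Euclidean algorithm:
1360 = 104×13 + 8
13 = 1×8 + 5
8 = 1×5 + 3
5 = 1×3 + 2
3 = 1×2 + 1
2 = 2×1 + 0
Back-substitute:
1 = 3 − 2
1 = −5 + 2·3
1 = 2·8 − 3·5
1 = −3·13 + 5·8
1 = 5·1360 − 523·13
So 13·(-523) ≡ 1 (mod 1360), hence d ≡ -523 ≡ 837 (mod 1360).

837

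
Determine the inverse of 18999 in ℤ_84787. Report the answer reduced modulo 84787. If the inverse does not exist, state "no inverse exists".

Run Euclid on (84787, 18999):
84787 = 4*18999 + 8791
18999 = 2*8791 + 1417
8791 = 6*1417 + 289
1417 = 4*289 + 261
289 = 1*261 + 28
261 = 9*28 + 9
28 = 3*9 + 1
9 = 9*1 + 0
The gcd is 1. Working backward:
1 = 28 − 3·9
1 = −3·261 + 28·28
1 = 28·289 − 31·261
1 = −31·1417 + 152·289
1 = 152·8791 − 943·1417
1 = −943·18999 + 2038·8791
1 = 2038·84787 − 9095·18999
So 18999·(-9095) ≡ 1 (mod 84787), and -9095 ≡ 75692 (mod 84787).

75692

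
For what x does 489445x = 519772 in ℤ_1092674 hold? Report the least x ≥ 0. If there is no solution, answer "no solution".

41284

First find gcd(489445, 1092674):
1092674 = 2*489445 + 113784
489445 = 4*113784 + 34309
113784 = 3*34309 + 10857
34309 = 3*10857 + 1738
10857 = 6*1738 + 429
1738 = 4*429 + 22
429 = 19*22 + 11
22 = 2*11 + 0
gcd = 11 and 11 | 519772, so solutions exist. Divide through by 11: 44495x ≡ 47252 (mod 99334).
Now find 44495⁻¹ mod 99334:
99334 = 2×44495 + 10344
44495 = 4×10344 + 3119
10344 = 3×3119 + 987
3119 = 3×987 + 158
987 = 6×158 + 39
158 = 4×39 + 2
39 = 19×2 + 1
2 = 2×1 + 0
Back-substitute:
1 = 39 − 19·2
1 = −19·158 + 77·39
1 = 77·987 − 481·158
1 = −481·3119 + 1520·987
1 = 1520·10344 − 5041·3119
1 = −5041·44495 + 21684·10344
1 = 21684·99334 − 48409·44495
So 44495·(-48409) ≡ 1 (mod 99334), i.e. 44495⁻¹ ≡ 50925.
Then x ≡ 50925·47252 ≡ 41284 (mod 99334); the smallest non-negative solution is x = 41284.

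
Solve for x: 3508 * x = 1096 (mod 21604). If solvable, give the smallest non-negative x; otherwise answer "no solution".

First find gcd(3508, 21604):
21604 = 6·3508 + 556
3508 = 6·556 + 172
556 = 3·172 + 40
172 = 4·40 + 12
40 = 3·12 + 4
12 = 3·4 + 0
gcd = 4 and 4 | 1096, so solutions exist. Divide through by 4: 877x ≡ 274 (mod 5401).
Now find 877⁻¹ mod 5401:
5401 = 6·877 + 139
877 = 6·139 + 43
139 = 3·43 + 10
43 = 4·10 + 3
10 = 3·3 + 1
3 = 3·1 + 0
Back-substitute:
1 = 10 − 3·3
1 = −3·43 + 13·10
1 = 13·139 − 42·43
1 = −42·877 + 265·139
1 = 265·5401 − 1632·877
So 877·(-1632) ≡ 1 (mod 5401), i.e. 877⁻¹ ≡ 3769.
Then x ≡ 3769·274 ≡ 1115 (mod 5401); the smallest non-negative solution is x = 1115.

1115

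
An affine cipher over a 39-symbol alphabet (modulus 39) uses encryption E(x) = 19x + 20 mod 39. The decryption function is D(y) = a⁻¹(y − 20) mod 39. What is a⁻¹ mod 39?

37

Extended Euclidean algorithm:
39 = 2×19 + 1
19 = 19×1 + 0
gcd = 1, so the inverse exists. Back-substitute:
1 = 39 − 2·19
So 19·(-2) ≡ 1 (mod 39), and -2 ≡ 37 (mod 39).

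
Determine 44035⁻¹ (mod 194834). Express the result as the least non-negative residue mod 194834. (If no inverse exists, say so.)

Run Euclid on (194834, 44035):
194834 = 4*44035 + 18694
44035 = 2*18694 + 6647
18694 = 2*6647 + 5400
6647 = 1*5400 + 1247
5400 = 4*1247 + 412
1247 = 3*412 + 11
412 = 37*11 + 5
11 = 2*5 + 1
5 = 5*1 + 0
Since gcd(44035, 194834) = 1, back-substitute to write 1 as a combination:
1 = 11 − 2·5
1 = −2·412 + 75·11
1 = 75·1247 − 227·412
1 = −227·5400 + 983·1247
1 = 983·6647 − 1210·5400
1 = −1210·18694 + 3403·6647
1 = 3403·44035 − 8016·18694
1 = −8016·194834 + 35467·44035
So 44035·35467 ≡ 1 (mod 194834).

35467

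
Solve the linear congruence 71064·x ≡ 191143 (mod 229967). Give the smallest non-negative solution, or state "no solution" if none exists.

First find gcd(71064, 229967):
229967 = 3×71064 + 16775
71064 = 4×16775 + 3964
16775 = 4×3964 + 919
3964 = 4×919 + 288
919 = 3×288 + 55
288 = 5×55 + 13
55 = 4×13 + 3
13 = 4×3 + 1
3 = 3×1 + 0
gcd = 1, so a unique solution mod 229967 exists.
Back-substitute for the Bézout coefficients:
1 = 13 − 4·3
1 = −4·55 + 17·13
1 = 17·288 − 89·55
1 = −89·919 + 284·288
1 = 284·3964 − 1225·919
1 = −1225·16775 + 5184·3964
1 = 5184·71064 − 21961·16775
1 = −21961·229967 + 71067·71064
So 71064·(71067) ≡ 1 (mod 229967), giving 71064⁻¹ ≡ 71067.
x ≡ 71064⁻¹·191143 ≡ 71067·191143 ≡ 38858 (mod 229967).

38858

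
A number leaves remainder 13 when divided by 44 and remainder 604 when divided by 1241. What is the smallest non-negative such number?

46521

Write x = 13 + 44·k. Then 44·k ≡ 604 − 13 ≡ 591 (mod 1241).
Need 44⁻¹ mod 1241. Extended Euclid on (1241, 44):
1241 = 28·44 + 9
44 = 4·9 + 8
9 = 1·8 + 1
8 = 8·1 + 0
Back-substitute:
1 = 9 − 8
1 = −44 + 5·9
1 = 5·1241 − 141·44
44⁻¹ ≡ 1100 (mod 1241), so k ≡ 1100·591 ≡ 1057 (mod 1241).
x = 13 + 44·1057 = 46521.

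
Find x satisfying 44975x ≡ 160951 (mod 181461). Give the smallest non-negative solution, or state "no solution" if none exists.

First find gcd(44975, 181461):
181461 = 4*44975 + 1561
44975 = 28*1561 + 1267
1561 = 1*1267 + 294
1267 = 4*294 + 91
294 = 3*91 + 21
91 = 4*21 + 7
21 = 3*7 + 0
gcd = 7 and 7 | 160951, so solutions exist. Divide through by 7: 6425x ≡ 22993 (mod 25923).
Now find 6425⁻¹ mod 25923:
25923 = 4·6425 + 223
6425 = 28·223 + 181
223 = 1·181 + 42
181 = 4·42 + 13
42 = 3·13 + 3
13 = 4·3 + 1
3 = 3·1 + 0
Back-substitute:
1 = 13 − 4·3
1 = −4·42 + 13·13
1 = 13·181 − 56·42
1 = −56·223 + 69·181
1 = 69·6425 − 1988·223
1 = −1988·25923 + 8021·6425
So 6425⁻¹ ≡ 8021 (mod 25923).
Then x ≡ 8021·22993 ≡ 10631 (mod 25923); the smallest non-negative solution is x = 10631.

10631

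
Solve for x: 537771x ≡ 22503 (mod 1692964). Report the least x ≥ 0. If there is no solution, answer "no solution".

83913

First find gcd(537771, 1692964):
1692964 = 3*537771 + 79651
537771 = 6*79651 + 59865
79651 = 1*59865 + 19786
59865 = 3*19786 + 507
19786 = 39*507 + 13
507 = 39*13 + 0
gcd = 13 and 13 | 22503, so solutions exist. Divide through by 13: 41367x ≡ 1731 (mod 130228).
Now find 41367⁻¹ mod 130228:
130228 = 3·41367 + 6127
41367 = 6·6127 + 4605
6127 = 1·4605 + 1522
4605 = 3·1522 + 39
1522 = 39·39 + 1
39 = 39·1 + 0
Back-substitute:
1 = 1522 − 39·39
1 = −39·4605 + 118·1522
1 = 118·6127 − 157·4605
1 = −157·41367 + 1060·6127
1 = 1060·130228 − 3337·41367
So 41367·(-3337) ≡ 1 (mod 130228), i.e. 41367⁻¹ ≡ 126891.
Then x ≡ 126891·1731 ≡ 83913 (mod 130228); the smallest non-negative solution is x = 83913.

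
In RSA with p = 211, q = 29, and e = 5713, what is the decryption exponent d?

φ(n) = (p−1)(q−1) = 210·28 = 5880.
Need d with 5713·d ≡ 1 (mod 5880). Apply the extended Euclidean algorithm:
5880 = 1×5713 + 167
5713 = 34×167 + 35
167 = 4×35 + 27
35 = 1×27 + 8
27 = 3×8 + 3
8 = 2×3 + 2
3 = 1×2 + 1
2 = 2×1 + 0
Back-substitute:
1 = 3 − 2
1 = −8 + 3·3
1 = 3·27 − 10·8
1 = −10·35 + 13·27
1 = 13·167 − 62·35
1 = −62·5713 + 2121·167
1 = 2121·5880 − 2183·5713
So 5713·(-2183) ≡ 1 (mod 5880), hence d ≡ -2183 ≡ 3697 (mod 5880).

3697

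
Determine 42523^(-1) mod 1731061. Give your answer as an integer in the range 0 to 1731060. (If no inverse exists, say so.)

Run Euclid on (1731061, 42523):
1731061 = 40×42523 + 30141
42523 = 1×30141 + 12382
30141 = 2×12382 + 5377
12382 = 2×5377 + 1628
5377 = 3×1628 + 493
1628 = 3×493 + 149
493 = 3×149 + 46
149 = 3×46 + 11
46 = 4×11 + 2
11 = 5×2 + 1
2 = 2×1 + 0
The gcd is 1. Working backward:
1 = 11 − 5·2
1 = −5·46 + 21·11
1 = 21·149 − 68·46
1 = −68·493 + 225·149
1 = 225·1628 − 743·493
1 = −743·5377 + 2454·1628
1 = 2454·12382 − 5651·5377
1 = −5651·30141 + 13756·12382
1 = 13756·42523 − 19407·30141
1 = −19407·1731061 + 790036·42523
So 42523·790036 ≡ 1 (mod 1731061).

790036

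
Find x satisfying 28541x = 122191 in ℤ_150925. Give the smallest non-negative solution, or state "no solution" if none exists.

First find gcd(28541, 150925):
150925 = 5*28541 + 8220
28541 = 3*8220 + 3881
8220 = 2*3881 + 458
3881 = 8*458 + 217
458 = 2*217 + 24
217 = 9*24 + 1
24 = 24*1 + 0
gcd = 1, so a unique solution mod 150925 exists.
Back-substitute for the Bézout coefficients:
1 = 217 − 9·24
1 = −9·458 + 19·217
1 = 19·3881 − 161·458
1 = −161·8220 + 341·3881
1 = 341·28541 − 1184·8220
1 = −1184·150925 + 6261·28541
So 28541·(6261) ≡ 1 (mod 150925), giving 28541⁻¹ ≡ 6261.
x ≡ 28541⁻¹·122191 ≡ 6261·122191 ≡ 149951 (mod 150925).

149951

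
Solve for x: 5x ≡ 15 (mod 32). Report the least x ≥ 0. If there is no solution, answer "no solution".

First find gcd(5, 32):
32 = 6*5 + 2
5 = 2*2 + 1
2 = 2*1 + 0
gcd = 1, so a unique solution mod 32 exists.
Back-substitute for the Bézout coefficients:
1 = 5 − 2·2
1 = −2·32 + 13·5
So 5·(13) ≡ 1 (mod 32), giving 5⁻¹ ≡ 13.
x ≡ 5⁻¹·15 ≡ 13·15 ≡ 3 (mod 32).

3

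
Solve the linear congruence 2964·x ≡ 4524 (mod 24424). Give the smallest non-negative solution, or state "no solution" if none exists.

First find gcd(2964, 24424):
24424 = 8*2964 + 712
2964 = 4*712 + 116
712 = 6*116 + 16
116 = 7*16 + 4
16 = 4*4 + 0
gcd = 4 and 4 | 4524, so solutions exist. Divide through by 4: 741x ≡ 1131 (mod 6106).
Now find 741⁻¹ mod 6106:
6106 = 8×741 + 178
741 = 4×178 + 29
178 = 6×29 + 4
29 = 7×4 + 1
4 = 4×1 + 0
Back-substitute:
1 = 29 − 7·4
1 = −7·178 + 43·29
1 = 43·741 − 179·178
1 = −179·6106 + 1475·741
So 741⁻¹ ≡ 1475 (mod 6106).
Then x ≡ 1475·1131 ≡ 1287 (mod 6106); the smallest non-negative solution is x = 1287.

1287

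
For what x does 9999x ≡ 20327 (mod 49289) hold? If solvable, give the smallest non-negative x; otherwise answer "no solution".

First find gcd(9999, 49289):
49289 = 4×9999 + 9293
9999 = 1×9293 + 706
9293 = 13×706 + 115
706 = 6×115 + 16
115 = 7×16 + 3
16 = 5×3 + 1
3 = 3×1 + 0
gcd = 1, so a unique solution mod 49289 exists.
Back-substitute for the Bézout coefficients:
1 = 16 − 5·3
1 = −5·115 + 36·16
1 = 36·706 − 221·115
1 = −221·9293 + 2909·706
1 = 2909·9999 − 3130·9293
1 = −3130·49289 + 15429·9999
So 9999·(15429) ≡ 1 (mod 49289), giving 9999⁻¹ ≡ 15429.
x ≡ 9999⁻¹·20327 ≡ 15429·20327 ≡ 48665 (mod 49289).

48665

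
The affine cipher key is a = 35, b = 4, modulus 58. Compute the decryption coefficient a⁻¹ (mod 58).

Apply the Euclidean algorithm to 58 and 35:
58 = 1·35 + 23
35 = 1·23 + 12
23 = 1·12 + 11
12 = 1·11 + 1
11 = 11·1 + 0
Since gcd(35, 58) = 1, back-substitute to write 1 as a combination:
1 = 12 − 11
1 = −23 + 2·12
1 = 2·35 − 3·23
1 = −3·58 + 5·35
So 35·5 ≡ 1 (mod 58).

5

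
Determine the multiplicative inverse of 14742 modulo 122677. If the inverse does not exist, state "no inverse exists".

Extended Euclidean algorithm:
122677 = 8·14742 + 4741
14742 = 3·4741 + 519
4741 = 9·519 + 70
519 = 7·70 + 29
70 = 2·29 + 12
29 = 2·12 + 5
12 = 2·5 + 2
5 = 2·2 + 1
2 = 2·1 + 0
The gcd is 1. Working backward:
1 = 5 − 2·2
1 = −2·12 + 5·5
1 = 5·29 − 12·12
1 = −12·70 + 29·29
1 = 29·519 − 215·70
1 = −215·4741 + 1964·519
1 = 1964·14742 − 6107·4741
1 = −6107·122677 + 50820·14742
So 14742·50820 ≡ 1 (mod 122677).

50820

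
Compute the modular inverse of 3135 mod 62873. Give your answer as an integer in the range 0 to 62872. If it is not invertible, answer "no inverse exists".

Run Euclid on (62873, 3135):
62873 = 20·3135 + 173
3135 = 18·173 + 21
173 = 8·21 + 5
21 = 4·5 + 1
5 = 5·1 + 0
The gcd is 1. Working backward:
1 = 21 − 4·5
1 = −4·173 + 33·21
1 = 33·3135 − 598·173
1 = −598·62873 + 11993·3135
So 3135·11993 ≡ 1 (mod 62873).

11993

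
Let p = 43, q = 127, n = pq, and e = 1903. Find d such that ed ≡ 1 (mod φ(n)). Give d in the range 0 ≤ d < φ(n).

2995

φ(n) = (p−1)(q−1) = 42·126 = 5292.
Need d with 1903·d ≡ 1 (mod 5292). Apply the extended Euclidean algorithm:
5292 = 2·1903 + 1486
1903 = 1·1486 + 417
1486 = 3·417 + 235
417 = 1·235 + 182
235 = 1·182 + 53
182 = 3·53 + 23
53 = 2·23 + 7
23 = 3·7 + 2
7 = 3·2 + 1
2 = 2·1 + 0
Back-substitute:
1 = 7 − 3·2
1 = −3·23 + 10·7
1 = 10·53 − 23·23
1 = −23·182 + 79·53
1 = 79·235 − 102·182
1 = −102·417 + 181·235
1 = 181·1486 − 645·417
1 = −645·1903 + 826·1486
1 = 826·5292 − 2297·1903
So 1903·(-2297) ≡ 1 (mod 5292), hence d ≡ -2297 ≡ 2995 (mod 5292).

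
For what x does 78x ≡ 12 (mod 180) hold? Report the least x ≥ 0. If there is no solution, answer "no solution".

First find gcd(78, 180):
180 = 2·78 + 24
78 = 3·24 + 6
24 = 4·6 + 0
gcd = 6 and 6 | 12, so solutions exist. Divide through by 6: 13x ≡ 2 (mod 30).
Now find 13⁻¹ mod 30:
30 = 2*13 + 4
13 = 3*4 + 1
4 = 4*1 + 0
Back-substitute:
1 = 13 − 3·4
1 = −3·30 + 7·13
So 13⁻¹ ≡ 7 (mod 30).
Then x ≡ 7·2 ≡ 14 (mod 30); the smallest non-negative solution is x = 14.

14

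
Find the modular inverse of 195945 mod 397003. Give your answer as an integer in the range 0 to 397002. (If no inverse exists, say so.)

Run Euclid on (397003, 195945):
397003 = 2*195945 + 5113
195945 = 38*5113 + 1651
5113 = 3*1651 + 160
1651 = 10*160 + 51
160 = 3*51 + 7
51 = 7*7 + 2
7 = 3*2 + 1
2 = 2*1 + 0
gcd = 1, so the inverse exists. Back-substitute:
1 = 7 − 3·2
1 = −3·51 + 22·7
1 = 22·160 − 69·51
1 = −69·1651 + 712·160
1 = 712·5113 − 2205·1651
1 = −2205·195945 + 84502·5113
1 = 84502·397003 − 171209·195945
Thus 195945·(-171209) ≡ 1 (mod 397003); reducing, -171209 mod 397003 = 225794.

225794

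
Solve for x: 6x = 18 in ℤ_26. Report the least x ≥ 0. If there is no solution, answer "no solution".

3

First find gcd(6, 26):
26 = 4×6 + 2
6 = 3×2 + 0
gcd = 2 and 2 | 18, so solutions exist. Divide through by 2: 3x ≡ 9 (mod 13).
Now find 3⁻¹ mod 13:
13 = 4×3 + 1
3 = 3×1 + 0
Back-substitute:
1 = 13 − 4·3
So 3·(-4) ≡ 1 (mod 13), i.e. 3⁻¹ ≡ 9.
Then x ≡ 9·9 ≡ 3 (mod 13); the smallest non-negative solution is x = 3.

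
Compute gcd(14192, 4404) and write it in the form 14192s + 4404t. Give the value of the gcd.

4

Repeated division:
14192 = 3×4404 + 980
4404 = 4×980 + 484
980 = 2×484 + 12
484 = 40×12 + 4
12 = 3×4 + 0
gcd(14192, 4404) = 4.
Express as a combination:
4 = 484 − 40·12
4 = −40·980 + 81·484
4 = 81·4404 − 364·980
4 = −364·14192 + 1173·4404
So 4 = (-364)·14192 + (1173)·4404.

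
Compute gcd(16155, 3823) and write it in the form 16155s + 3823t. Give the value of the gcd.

Euclidean algorithm:
16155 = 4*3823 + 863
3823 = 4*863 + 371
863 = 2*371 + 121
371 = 3*121 + 8
121 = 15*8 + 1
8 = 8*1 + 0
gcd(16155, 3823) = 1.
Back-substituting:
1 = 121 − 15·8
1 = −15·371 + 46·121
1 = 46·863 − 107·371
1 = −107·3823 + 474·863
1 = 474·16155 − 2003·3823
So 1 = (474)·16155 + (-2003)·3823.

1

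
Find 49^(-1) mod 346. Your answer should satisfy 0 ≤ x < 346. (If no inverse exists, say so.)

Run Euclid on (346, 49):
346 = 7×49 + 3
49 = 16×3 + 1
3 = 3×1 + 0
Since gcd(49, 346) = 1, back-substitute to write 1 as a combination:
1 = 49 − 16·3
1 = −16·346 + 113·49
So 49·113 ≡ 1 (mod 346).

113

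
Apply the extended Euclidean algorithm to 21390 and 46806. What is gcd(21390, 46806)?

Repeated division:
46806 = 2×21390 + 4026
21390 = 5×4026 + 1260
4026 = 3×1260 + 246
1260 = 5×246 + 30
246 = 8×30 + 6
30 = 5×6 + 0
gcd(21390, 46806) = 6.
Express as a combination:
6 = 246 − 8·30
6 = −8·1260 + 41·246
6 = 41·4026 − 131·1260
6 = −131·21390 + 696·4026
6 = 696·46806 − 1523·21390
So 6 = (696)·46806 + (-1523)·21390.

6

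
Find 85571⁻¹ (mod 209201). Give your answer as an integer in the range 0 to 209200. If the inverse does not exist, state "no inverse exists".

Apply the Euclidean algorithm to 209201 and 85571:
209201 = 2·85571 + 38059
85571 = 2·38059 + 9453
38059 = 4·9453 + 247
9453 = 38·247 + 67
247 = 3·67 + 46
67 = 1·46 + 21
46 = 2·21 + 4
21 = 5·4 + 1
4 = 4·1 + 0
Since gcd(85571, 209201) = 1, back-substitute to write 1 as a combination:
1 = 21 − 5·4
1 = −5·46 + 11·21
1 = 11·67 − 16·46
1 = −16·247 + 59·67
1 = 59·9453 − 2258·247
1 = −2258·38059 + 9091·9453
1 = 9091·85571 − 20440·38059
1 = −20440·209201 + 49971·85571
So 85571·49971 ≡ 1 (mod 209201).

49971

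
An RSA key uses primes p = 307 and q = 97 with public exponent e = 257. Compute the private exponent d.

φ(n) = (p−1)(q−1) = 306·96 = 29376.
Need d with 257·d ≡ 1 (mod 29376). Apply the extended Euclidean algorithm:
29376 = 114*257 + 78
257 = 3*78 + 23
78 = 3*23 + 9
23 = 2*9 + 5
9 = 1*5 + 4
5 = 1*4 + 1
4 = 4*1 + 0
Back-substitute:
1 = 5 − 4
1 = −9 + 2·5
1 = 2·23 − 5·9
1 = −5·78 + 17·23
1 = 17·257 − 56·78
1 = −56·29376 + 6401·257
So 257·6401 ≡ 1 (mod 29376), hence d = 6401.

6401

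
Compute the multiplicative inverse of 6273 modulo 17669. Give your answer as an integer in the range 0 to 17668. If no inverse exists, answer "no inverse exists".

gcd(17669, 6273) by repeated division:
17669 = 2·6273 + 5123
6273 = 1·5123 + 1150
5123 = 4·1150 + 523
1150 = 2·523 + 104
523 = 5·104 + 3
104 = 34·3 + 2
3 = 1·2 + 1
2 = 2·1 + 0
The gcd is 1. Working backward:
1 = 3 − 2
1 = −104 + 35·3
1 = 35·523 − 176·104
1 = −176·1150 + 387·523
1 = 387·5123 − 1724·1150
1 = −1724·6273 + 2111·5123
1 = 2111·17669 − 5946·6273
Thus 6273·(-5946) ≡ 1 (mod 17669); reducing, -5946 mod 17669 = 11723.

11723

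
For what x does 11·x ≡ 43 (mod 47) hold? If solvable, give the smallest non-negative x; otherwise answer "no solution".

21

First find gcd(11, 47):
47 = 4*11 + 3
11 = 3*3 + 2
3 = 1*2 + 1
2 = 2*1 + 0
gcd = 1, so a unique solution mod 47 exists.
Back-substitute for the Bézout coefficients:
1 = 3 − 2
1 = −11 + 4·3
1 = 4·47 − 17·11
So 11·(-17) ≡ 1 (mod 47), giving 11⁻¹ ≡ 30.
x ≡ 11⁻¹·43 ≡ 30·43 ≡ 21 (mod 47).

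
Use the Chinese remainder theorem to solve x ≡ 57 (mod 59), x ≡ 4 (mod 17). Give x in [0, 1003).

293

Write x = 57 + 59·k. Then 59·k ≡ 4 − 57 ≡ 15 (mod 17).
Need 59⁻¹ mod 17. Extended Euclid on (17, 8):
17 = 2*8 + 1
8 = 8*1 + 0
Back-substitute:
1 = 17 − 2·8
59⁻¹ ≡ 15 (mod 17), so k ≡ 15·15 ≡ 4 (mod 17).
x = 57 + 59·4 = 293.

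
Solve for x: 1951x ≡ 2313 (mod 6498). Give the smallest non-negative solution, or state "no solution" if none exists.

First find gcd(1951, 6498):
6498 = 3*1951 + 645
1951 = 3*645 + 16
645 = 40*16 + 5
16 = 3*5 + 1
5 = 5*1 + 0
gcd = 1, so a unique solution mod 6498 exists.
Back-substitute for the Bézout coefficients:
1 = 16 − 3·5
1 = −3·645 + 121·16
1 = 121·1951 − 366·645
1 = −366·6498 + 1219·1951
So 1951·(1219) ≡ 1 (mod 6498), giving 1951⁻¹ ≡ 1219.
x ≡ 1951⁻¹·2313 ≡ 1219·2313 ≡ 5913 (mod 6498).

5913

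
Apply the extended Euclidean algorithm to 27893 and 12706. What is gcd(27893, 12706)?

1

Repeated division:
27893 = 2*12706 + 2481
12706 = 5*2481 + 301
2481 = 8*301 + 73
301 = 4*73 + 9
73 = 8*9 + 1
9 = 9*1 + 0
gcd(27893, 12706) = 1.
Working backward:
1 = 73 − 8·9
1 = −8·301 + 33·73
1 = 33·2481 − 272·301
1 = −272·12706 + 1393·2481
1 = 1393·27893 − 3058·12706
So 1 = (1393)·27893 + (-3058)·12706.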